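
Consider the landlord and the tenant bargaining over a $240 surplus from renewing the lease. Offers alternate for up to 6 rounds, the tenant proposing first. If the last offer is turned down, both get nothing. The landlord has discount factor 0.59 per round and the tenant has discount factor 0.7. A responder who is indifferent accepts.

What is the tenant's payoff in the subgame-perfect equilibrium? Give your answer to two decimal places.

Round 6 (the landlord proposes): rejection yields 0 for the tenant; the landlord offers 0 and keeps 240.
Round 5 (the tenant proposes): the landlord can get 240 next round, worth 0.59 × 240 = 141.6 now, so the tenant offers 141.6, keeping 98.4.
Round 4 (the landlord proposes): the tenant can get 98.4 next round, worth 0.7 × 98.4 = 68.88 now, so the landlord offers 68.88, keeping 171.12.
Round 3 (the tenant proposes): the landlord can get 171.12 next round, worth 0.59 × 171.12 = 100.9608 now, so the tenant offers 100.9608, keeping 139.0392.
Round 2 (the landlord proposes): the tenant can get 139.0392 next round, worth 0.7 × 139.0392 = 97.32744 now, so the landlord offers 97.32744, keeping 142.67256.
Round 1 (the tenant proposes): the landlord can get 142.67256 next round, worth 0.59 × 142.67256 = 84.1768104 now. The tenant offers 84.1768104 and keeps 240 − 84.1768104 = 155.8231896.

155.82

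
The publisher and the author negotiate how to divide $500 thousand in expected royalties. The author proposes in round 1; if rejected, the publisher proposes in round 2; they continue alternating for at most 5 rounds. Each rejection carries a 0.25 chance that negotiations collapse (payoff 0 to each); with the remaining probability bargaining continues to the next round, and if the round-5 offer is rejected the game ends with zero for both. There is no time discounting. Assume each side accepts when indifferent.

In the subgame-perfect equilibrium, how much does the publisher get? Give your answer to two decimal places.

Round 5 (the author proposes): the publisher will accept anything ≥ 0, so the author offers 0 and keeps 500.
Round 4 (the publisher proposes): rejecting gives the author an expected 0.75 × 500 = 375; the publisher offers that and keeps 125.
Round 3 (the author proposes): rejecting gives the publisher an expected 0.75 × 125 = 93.75. The author offers 93.75 and keeps 500 − 93.75 = 406.25.
Round 2 (the publisher proposes): rejecting gives the author an expected 0.75 × 406.25 = 304.6875. The publisher offers 304.6875 and keeps 500 − 304.6875 = 195.3125.
Round 1 (the author proposes): rejecting gives the publisher an expected 0.75 × 195.3125 = 146.484375; the author offers that and keeps 353.515625.

146.48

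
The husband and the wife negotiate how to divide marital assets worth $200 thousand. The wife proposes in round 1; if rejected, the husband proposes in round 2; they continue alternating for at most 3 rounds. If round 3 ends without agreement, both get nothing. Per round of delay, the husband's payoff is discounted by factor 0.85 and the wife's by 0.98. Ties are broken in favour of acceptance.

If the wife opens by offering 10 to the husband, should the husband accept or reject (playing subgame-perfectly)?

Work out the husband's continuation value if the offer is rejected.
Round 3 (the wife proposes): rejection yields 0 for the husband; the wife offers 0 and keeps 200.
Round 2 (the husband proposes): the wife can get 200 next round, worth 0.98 × 200 = 196 now. The husband offers 196 and keeps 200 − 196 = 4.
So by rejecting in round 1, the husband gets 4 next round, worth 0.85 × 4 = 3.4 now.
Offer 10 ≥ 3.4, so the husband accepts.

Accept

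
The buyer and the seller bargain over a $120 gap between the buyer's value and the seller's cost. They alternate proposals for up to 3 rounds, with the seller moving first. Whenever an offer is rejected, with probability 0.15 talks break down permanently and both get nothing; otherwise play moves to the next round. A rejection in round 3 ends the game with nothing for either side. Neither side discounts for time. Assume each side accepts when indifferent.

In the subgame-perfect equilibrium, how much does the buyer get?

15.3

Round 3 (the seller proposes): the buyer will accept anything ≥ 0, so the seller offers 0 and keeps 120.
Round 2 (the buyer proposes): rejecting gives the seller an expected 0.85 × 120 = 102, so the buyer offers 102, keeping 18.
Round 1 (the seller proposes): rejecting gives the buyer an expected 0.85 × 18 = 15.3, so the seller offers 15.3, keeping 104.7.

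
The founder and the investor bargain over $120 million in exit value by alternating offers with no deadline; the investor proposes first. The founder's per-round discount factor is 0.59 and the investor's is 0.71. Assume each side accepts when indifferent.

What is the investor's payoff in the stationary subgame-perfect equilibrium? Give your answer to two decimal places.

In a stationary SPE each proposer offers the other exactly their discounted continuation value.
If the investor keeps x when proposing and the founder keeps y when proposing, then x = 120 − 0.59y and y = 120 − 0.71x.
Solving: x = 120(1 − 0.59) / (1 − 0.71·0.59) = 49.2 / 0.5811 ≈ 84.6670.
The founder gets 120 − 84.6670 ≈ 35.3330.

84.67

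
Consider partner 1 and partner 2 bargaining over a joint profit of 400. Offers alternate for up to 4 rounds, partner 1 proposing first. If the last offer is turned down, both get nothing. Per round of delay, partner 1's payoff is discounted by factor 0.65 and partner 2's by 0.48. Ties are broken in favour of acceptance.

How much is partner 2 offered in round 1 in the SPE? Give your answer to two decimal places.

Round 4 (partner 2 proposes): rejection yields 0 for partner 1; partner 2 offers 0 and keeps 400.
Round 3 (partner 1 proposes): partner 2 can get 400 next round, worth 0.48 × 400 = 192 now, so partner 1 offers 192, keeping 208.
Round 2 (partner 2 proposes): partner 1 can get 208 next round, worth 0.65 × 208 = 135.2 now, so partner 2 offers 135.2, keeping 264.8.
Round 1 (partner 1 proposes): partner 2 can get 264.8 next round, worth 0.48 × 264.8 = 127.104 now. Partner 1 offers 127.104 and keeps 400 − 127.104 = 272.896.

127.10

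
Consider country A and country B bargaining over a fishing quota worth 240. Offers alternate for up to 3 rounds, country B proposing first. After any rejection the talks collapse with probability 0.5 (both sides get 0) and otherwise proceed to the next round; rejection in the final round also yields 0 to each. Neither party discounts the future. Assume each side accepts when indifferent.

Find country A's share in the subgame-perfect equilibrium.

60

Round 3 (country B proposes): country A will accept anything ≥ 0, so country B offers 0 and keeps 240.
Round 2 (country A proposes): rejecting gives country B an expected 0.5 × 240 = 120; country A offers that and keeps 120.
Round 1 (country B proposes): rejecting gives country A an expected 0.5 × 120 = 60; country B offers that and keeps 180.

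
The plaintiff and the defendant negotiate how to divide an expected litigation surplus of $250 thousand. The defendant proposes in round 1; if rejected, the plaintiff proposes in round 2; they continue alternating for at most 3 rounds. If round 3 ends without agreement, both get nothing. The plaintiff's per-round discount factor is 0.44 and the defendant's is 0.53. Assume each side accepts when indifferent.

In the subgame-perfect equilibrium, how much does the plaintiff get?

Round 3 (the defendant proposes): rejection yields 0 for the plaintiff; the defendant offers 0 and keeps 250.
Round 2 (the plaintiff proposes): the defendant can get 250 next round, worth 0.53 × 250 = 132.5 now. The plaintiff offers 132.5 and keeps 250 − 132.5 = 117.5.
Round 1 (the defendant proposes): the plaintiff can get 117.5 next round, worth 0.44 × 117.5 = 51.7 now, so the defendant offers 51.7, keeping 198.3.

51.7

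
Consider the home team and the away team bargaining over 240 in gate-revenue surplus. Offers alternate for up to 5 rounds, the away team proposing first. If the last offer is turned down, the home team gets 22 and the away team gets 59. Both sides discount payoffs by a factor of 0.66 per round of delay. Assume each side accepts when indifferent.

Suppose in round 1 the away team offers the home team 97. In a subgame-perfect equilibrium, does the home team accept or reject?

Round 5 (the away team proposes): the home team gets 22 if talks fail, so the away team offers 22 and keeps 218.
Round 4 (the home team proposes): the away team can get 218 next round, worth 0.66 × 218 = 143.88 now. The home team offers 143.88 and keeps 240 − 143.88 = 96.12.
Round 3 (the away team proposes): the home team can get 96.12 next round, worth 0.66 × 96.12 = 63.4392 now. The away team offers 63.4392 and keeps 240 − 63.4392 = 176.5608.
Round 2 (the home team proposes): the away team can get 176.5608 next round, worth 0.66 × 176.5608 = 116.530128 now, so the home team offers 116.530128, keeping 123.469872.
So by rejecting in round 1, the home team gets 123.469872 next round, worth 0.66 × 123.469872 = 81.49011552 now.
Offer 97 ≥ 81.49011552, so the home team accepts.

Accept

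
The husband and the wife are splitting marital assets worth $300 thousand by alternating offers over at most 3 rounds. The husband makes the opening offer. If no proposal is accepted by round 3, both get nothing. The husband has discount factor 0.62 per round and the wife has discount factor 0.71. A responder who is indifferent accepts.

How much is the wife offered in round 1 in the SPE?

By backward induction:
Round 3 (the husband proposes): rejection yields 0 for the wife; the husband offers 0 and keeps 300.
Round 2 (the wife proposes): the husband can get 300 next round, worth 0.62 × 300 = 186 now. The wife offers 186 and keeps 300 − 186 = 114.
Round 1 (the husband proposes): the wife can get 114 next round, worth 0.71 × 114 = 80.94 now, so the husband offers 80.94, keeping 219.06.

80.94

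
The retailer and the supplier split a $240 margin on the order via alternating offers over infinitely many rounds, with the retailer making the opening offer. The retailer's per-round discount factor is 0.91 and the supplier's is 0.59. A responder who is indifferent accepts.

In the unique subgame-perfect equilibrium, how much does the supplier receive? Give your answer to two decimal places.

When the retailer proposes, the supplier accepts any offer worth at least 0.59 times what the supplier would get by proposing next round; and vice versa.
This gives x = 240 − 0.59y and y = 240 − 0.91x, where x and y are each side's share when it proposes.
Hence (1 − 0.59·0.91)x = 240(1 − 0.59), i.e. 0.4631·x = 98.4.
x ≈ 212.4811; the supplier's share is 240 − x ≈ 27.5189.

27.52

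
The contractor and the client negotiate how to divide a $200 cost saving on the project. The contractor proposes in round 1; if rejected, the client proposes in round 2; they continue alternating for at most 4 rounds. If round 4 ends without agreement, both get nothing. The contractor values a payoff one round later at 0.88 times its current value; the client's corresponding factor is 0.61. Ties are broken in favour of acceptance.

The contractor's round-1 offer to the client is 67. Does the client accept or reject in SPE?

Reject

Work out the client's continuation value if the offer is rejected.
Round 4 (the client proposes): rejection yields 0 for the contractor; the client offers 0 and keeps 200.
Round 3 (the contractor proposes): the client can get 200 next round, worth 0.61 × 200 = 122 now, so the contractor offers 122, keeping 78.
Round 2 (the client proposes): the contractor can get 78 next round, worth 0.88 × 78 = 68.64 now, so the client offers 68.64, keeping 131.36.
So by rejecting in round 1, the client gets 131.36 next round, worth 0.61 × 131.36 = 80.1296 now.
Offer 67 < 80.1296, so the client rejects.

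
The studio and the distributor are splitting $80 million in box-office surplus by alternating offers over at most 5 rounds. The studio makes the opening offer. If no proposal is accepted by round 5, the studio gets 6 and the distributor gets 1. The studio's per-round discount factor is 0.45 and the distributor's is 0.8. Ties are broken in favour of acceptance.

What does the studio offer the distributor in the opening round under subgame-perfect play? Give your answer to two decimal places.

Round 5 (the studio proposes): the distributor gets 1 if talks fail, so the studio offers 1 and keeps 79.
Round 4 (the distributor proposes): the studio can get 79 next round, worth 0.45 × 79 = 35.55 now, so the distributor offers 35.55, keeping 44.45.
Round 3 (the studio proposes): the distributor can get 44.45 next round, worth 0.8 × 44.45 = 35.56 now. The studio offers 35.56 and keeps 80 − 35.56 = 44.44.
Round 2 (the distributor proposes): the studio can get 44.44 next round, worth 0.45 × 44.44 = 19.998 now. The distributor offers 19.998 and keeps 80 − 19.998 = 60.002.
Round 1 (the studio proposes): the distributor can get 60.002 next round, worth 0.8 × 60.002 = 48.0016 now, so the studio offers 48.0016, keeping 31.9984.

48.00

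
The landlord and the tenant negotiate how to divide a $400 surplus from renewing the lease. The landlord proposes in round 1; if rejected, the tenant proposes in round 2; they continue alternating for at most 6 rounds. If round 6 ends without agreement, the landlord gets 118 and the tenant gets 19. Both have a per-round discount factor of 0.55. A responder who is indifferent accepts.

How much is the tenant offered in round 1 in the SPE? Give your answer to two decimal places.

Work backward from the last round.
Round 6 (the tenant proposes): the landlord gets 118 if talks fail, so the tenant offers 118 and keeps 282.
Round 5 (the landlord proposes): the tenant can get 282 next round, worth 0.55 × 282 = 155.1 now; the landlord offers that and keeps 244.9.
Round 4 (the tenant proposes): the landlord can get 244.9 next round, worth 0.55 × 244.9 = 134.695 now; the tenant offers that and keeps 265.305.
Round 3 (the landlord proposes): the tenant can get 265.305 next round, worth 0.55 × 265.305 = 145.91775 now. The landlord offers 145.91775 and keeps 400 − 145.91775 = 254.08225.
Round 2 (the tenant proposes): the landlord can get 254.08225 next round, worth 0.55 × 254.08225 = 139.7452375 now. The tenant offers 139.7452375 and keeps 400 − 139.7452375 = 260.2547625.
Round 1 (the landlord proposes): the tenant can get 260.2547625 next round, worth 0.55 × 260.2547625 = 143.140119375 now, so the landlord offers 143.140119375, keeping 256.859880625.

143.14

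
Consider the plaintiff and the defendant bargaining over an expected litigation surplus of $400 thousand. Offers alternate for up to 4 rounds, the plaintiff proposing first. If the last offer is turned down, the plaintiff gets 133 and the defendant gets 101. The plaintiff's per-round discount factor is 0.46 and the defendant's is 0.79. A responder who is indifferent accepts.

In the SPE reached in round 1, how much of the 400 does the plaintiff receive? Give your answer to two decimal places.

152.71

Solve by backward induction from round 4.
Round 4 (the defendant proposes): the plaintiff gets 133 if talks fail, so the defendant offers 133 and keeps 267.
Round 3 (the plaintiff proposes): the defendant can get 267 next round, worth 0.79 × 267 = 210.93 now. The plaintiff offers 210.93 and keeps 400 − 210.93 = 189.07.
Round 2 (the defendant proposes): the plaintiff can get 189.07 next round, worth 0.46 × 189.07 = 86.9722 now; the defendant offers that and keeps 313.0278.
Round 1 (the plaintiff proposes): the defendant can get 313.0278 next round, worth 0.79 × 313.0278 = 247.291962 now. The plaintiff offers 247.291962 and keeps 400 − 247.291962 = 152.708038.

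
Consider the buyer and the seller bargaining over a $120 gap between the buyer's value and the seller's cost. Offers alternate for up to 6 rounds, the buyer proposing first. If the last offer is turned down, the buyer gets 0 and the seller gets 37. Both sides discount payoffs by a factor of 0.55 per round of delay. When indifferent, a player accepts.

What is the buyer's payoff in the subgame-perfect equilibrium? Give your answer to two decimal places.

75.28

Solve by backward induction from round 6.
Round 6 (the seller proposes): the buyer will accept anything ≥ 0, so the seller offers 0 and keeps 120.
Round 5 (the buyer proposes): the seller can get 120 next round, worth 0.55 × 120 = 66 now. The buyer offers 66 and keeps 120 − 66 = 54.
Round 4 (the seller proposes): the buyer can get 54 next round, worth 0.55 × 54 = 29.7 now; the seller offers that and keeps 90.3.
Round 3 (the buyer proposes): the seller can get 90.3 next round, worth 0.55 × 90.3 = 49.665 now, so the buyer offers 49.665, keeping 70.335.
Round 2 (the seller proposes): the buyer can get 70.335 next round, worth 0.55 × 70.335 = 38.68425 now. The seller offers 38.68425 and keeps 120 − 38.68425 = 81.31575.
Round 1 (the buyer proposes): the seller can get 81.31575 next round, worth 0.55 × 81.31575 = 44.7236625 now, so the buyer offers 44.7236625, keeping 75.2763375.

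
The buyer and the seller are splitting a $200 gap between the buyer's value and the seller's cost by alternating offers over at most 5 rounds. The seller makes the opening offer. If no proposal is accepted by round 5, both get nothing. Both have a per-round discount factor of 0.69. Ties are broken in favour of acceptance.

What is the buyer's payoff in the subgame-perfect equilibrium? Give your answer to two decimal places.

Round 5 (the seller proposes): rejection yields 0 for the buyer; the seller offers 0 and keeps 200.
Round 4 (the buyer proposes): the seller can get 200 next round, worth 0.69 × 200 = 138 now, so the buyer offers 138, keeping 62.
Round 3 (the seller proposes): the buyer can get 62 next round, worth 0.69 × 62 = 42.78 now. The seller offers 42.78 and keeps 200 − 42.78 = 157.22.
Round 2 (the buyer proposes): the seller can get 157.22 next round, worth 0.69 × 157.22 = 108.4818 now. The buyer offers 108.4818 and keeps 200 − 108.4818 = 91.5182.
Round 1 (the seller proposes): the buyer can get 91.5182 next round, worth 0.69 × 91.5182 = 63.147558 now. The seller offers 63.147558 and keeps 200 − 63.147558 = 136.852442.

63.15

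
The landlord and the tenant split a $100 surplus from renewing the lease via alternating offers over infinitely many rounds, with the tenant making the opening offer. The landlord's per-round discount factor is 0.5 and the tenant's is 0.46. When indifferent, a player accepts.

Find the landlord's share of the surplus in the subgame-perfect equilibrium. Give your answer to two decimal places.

When the tenant proposes, the landlord accepts any offer worth at least 0.5 times what the landlord would get by proposing next round; and vice versa.
This gives x = 100 − 0.5y and y = 100 − 0.46x, where x and y are each side's share when it proposes.
Hence (1 − 0.5·0.46)x = 100(1 − 0.5), i.e. 0.77·x = 50.
x ≈ 64.9351; the landlord's share is 100 − x ≈ 35.0649.

35.06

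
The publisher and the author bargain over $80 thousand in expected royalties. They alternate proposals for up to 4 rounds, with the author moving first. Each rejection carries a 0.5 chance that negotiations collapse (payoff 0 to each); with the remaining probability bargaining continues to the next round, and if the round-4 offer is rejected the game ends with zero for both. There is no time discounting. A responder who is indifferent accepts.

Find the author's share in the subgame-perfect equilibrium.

50

Round 4 (the publisher proposes): rejection yields 0 for the author; the publisher offers 0 and keeps 80.
Round 3 (the author proposes): rejecting gives the publisher an expected 0.5 × 80 = 40. The author offers 40 and keeps 80 − 40 = 40.
Round 2 (the publisher proposes): rejecting gives the author an expected 0.5 × 40 = 20. The publisher offers 20 and keeps 80 − 20 = 60.
Round 1 (the author proposes): rejecting gives the publisher an expected 0.5 × 60 = 30. The author offers 30 and keeps 80 − 30 = 50.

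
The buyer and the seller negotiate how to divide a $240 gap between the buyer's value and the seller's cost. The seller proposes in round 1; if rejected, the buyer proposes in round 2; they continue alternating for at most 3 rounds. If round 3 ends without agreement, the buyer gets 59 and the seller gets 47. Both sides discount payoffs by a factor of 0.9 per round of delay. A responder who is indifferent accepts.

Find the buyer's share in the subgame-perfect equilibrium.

By backward induction:
Round 3 (the seller proposes): the buyer gets 59 if talks fail, so the seller offers 59 and keeps 181.
Round 2 (the buyer proposes): the seller can get 181 next round, worth 0.9 × 181 = 162.9 now, so the buyer offers 162.9, keeping 77.1.
Round 1 (the seller proposes): the buyer can get 77.1 next round, worth 0.9 × 77.1 = 69.39 now; the seller offers that and keeps 170.61.

69.39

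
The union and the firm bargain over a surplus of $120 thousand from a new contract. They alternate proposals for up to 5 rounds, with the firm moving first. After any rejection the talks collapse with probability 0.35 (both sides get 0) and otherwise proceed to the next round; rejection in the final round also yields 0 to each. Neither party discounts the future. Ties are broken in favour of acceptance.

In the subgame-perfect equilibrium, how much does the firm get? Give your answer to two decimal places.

By backward induction:
Round 5 (the firm proposes): the union will accept anything ≥ 0, so the firm offers 0 and keeps 120.
Round 4 (the union proposes): rejecting gives the firm an expected 0.65 × 120 = 78; the union offers that and keeps 42.
Round 3 (the firm proposes): rejecting gives the union an expected 0.65 × 42 = 27.3. The firm offers 27.3 and keeps 120 − 27.3 = 92.7.
Round 2 (the union proposes): rejecting gives the firm an expected 0.65 × 92.7 = 60.255, so the union offers 60.255, keeping 59.745.
Round 1 (the firm proposes): rejecting gives the union an expected 0.65 × 59.745 = 38.83425. The firm offers 38.83425 and keeps 120 − 38.83425 = 81.16575.

81.17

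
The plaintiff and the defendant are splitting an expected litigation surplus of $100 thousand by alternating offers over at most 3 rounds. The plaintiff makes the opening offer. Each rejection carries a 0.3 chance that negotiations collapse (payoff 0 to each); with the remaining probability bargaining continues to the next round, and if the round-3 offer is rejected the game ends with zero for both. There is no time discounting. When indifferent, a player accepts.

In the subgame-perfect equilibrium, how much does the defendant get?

21

Round 3 (the plaintiff proposes): rejection yields 0 for the defendant; the plaintiff offers 0 and keeps 100.
Round 2 (the defendant proposes): rejecting gives the plaintiff an expected 0.7 × 100 = 70; the defendant offers that and keeps 30.
Round 1 (the plaintiff proposes): rejecting gives the defendant an expected 0.7 × 30 = 21. The plaintiff offers 21 and keeps 100 − 21 = 79.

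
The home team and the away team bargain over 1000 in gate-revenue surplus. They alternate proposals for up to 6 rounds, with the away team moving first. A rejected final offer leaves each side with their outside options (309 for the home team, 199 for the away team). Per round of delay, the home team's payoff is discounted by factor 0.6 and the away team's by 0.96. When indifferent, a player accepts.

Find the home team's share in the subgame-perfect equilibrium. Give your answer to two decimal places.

197.28

Round 6 (the home team proposes): the away team gets 199 if talks fail, so the home team offers 199 and keeps 801.
Round 5 (the away team proposes): the home team can get 801 next round, worth 0.6 × 801 = 480.6 now; the away team offers that and keeps 519.4.
Round 4 (the home team proposes): the away team can get 519.4 next round, worth 0.96 × 519.4 = 498.624 now, so the home team offers 498.624, keeping 501.376.
Round 3 (the away team proposes): the home team can get 501.376 next round, worth 0.6 × 501.376 = 300.8256 now; the away team offers that and keeps 699.1744.
Round 2 (the home team proposes): the away team can get 699.1744 next round, worth 0.96 × 699.1744 = 671.207424 now, so the home team offers 671.207424, keeping 328.792576.
Round 1 (the away team proposes): the home team can get 328.792576 next round, worth 0.6 × 328.792576 = 197.2755456 now. The away team offers 197.2755456 and keeps 1000 − 197.2755456 = 802.7244544.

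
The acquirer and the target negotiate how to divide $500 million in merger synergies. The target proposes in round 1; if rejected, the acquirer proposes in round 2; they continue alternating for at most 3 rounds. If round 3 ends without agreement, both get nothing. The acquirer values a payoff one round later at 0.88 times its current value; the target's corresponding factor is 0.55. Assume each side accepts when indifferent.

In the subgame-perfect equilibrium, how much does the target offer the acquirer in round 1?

198

Solve by backward induction from round 3.
Round 3 (the target proposes): the acquirer will accept anything ≥ 0, so the target offers 0 and keeps 500.
Round 2 (the acquirer proposes): the target can get 500 next round, worth 0.55 × 500 = 275 now; the acquirer offers that and keeps 225.
Round 1 (the target proposes): the acquirer can get 225 next round, worth 0.88 × 225 = 198 now. The target offers 198 and keeps 500 − 198 = 302.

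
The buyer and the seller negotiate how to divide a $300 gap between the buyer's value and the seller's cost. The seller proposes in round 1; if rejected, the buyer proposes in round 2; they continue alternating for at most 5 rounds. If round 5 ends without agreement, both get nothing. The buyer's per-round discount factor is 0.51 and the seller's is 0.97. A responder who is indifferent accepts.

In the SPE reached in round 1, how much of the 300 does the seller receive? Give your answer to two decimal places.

293.14

Round 5 (the seller proposes): rejection yields 0 for the buyer; the seller offers 0 and keeps 300.
Round 4 (the buyer proposes): the seller can get 300 next round, worth 0.97 × 300 = 291 now. The buyer offers 291 and keeps 300 − 291 = 9.
Round 3 (the seller proposes): the buyer can get 9 next round, worth 0.51 × 9 = 4.59 now. The seller offers 4.59 and keeps 300 − 4.59 = 295.41.
Round 2 (the buyer proposes): the seller can get 295.41 next round, worth 0.97 × 295.41 = 286.5477 now; the buyer offers that and keeps 13.4523.
Round 1 (the seller proposes): the buyer can get 13.4523 next round, worth 0.51 × 13.4523 = 6.860673 now. The seller offers 6.860673 and keeps 300 − 6.860673 = 293.139327.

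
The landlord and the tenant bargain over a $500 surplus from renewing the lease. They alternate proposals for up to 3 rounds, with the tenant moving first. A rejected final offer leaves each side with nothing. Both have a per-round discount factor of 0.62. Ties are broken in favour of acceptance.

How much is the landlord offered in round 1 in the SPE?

117.8

Round 3 (the tenant proposes): rejection yields 0 for the landlord; the tenant offers 0 and keeps 500.
Round 2 (the landlord proposes): the tenant can get 500 next round, worth 0.62 × 500 = 310 now; the landlord offers that and keeps 190.
Round 1 (the tenant proposes): the landlord can get 190 next round, worth 0.62 × 190 = 117.8 now, so the tenant offers 117.8, keeping 382.2.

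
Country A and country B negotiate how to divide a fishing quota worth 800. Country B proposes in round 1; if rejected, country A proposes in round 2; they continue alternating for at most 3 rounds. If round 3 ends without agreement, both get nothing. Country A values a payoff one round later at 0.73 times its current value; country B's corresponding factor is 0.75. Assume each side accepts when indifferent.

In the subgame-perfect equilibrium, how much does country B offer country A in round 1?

By backward induction:
Round 3 (country B proposes): rejection yields 0 for country A; country B offers 0 and keeps 800.
Round 2 (country A proposes): country B can get 800 next round, worth 0.75 × 800 = 600 now; country A offers that and keeps 200.
Round 1 (country B proposes): country A can get 200 next round, worth 0.73 × 200 = 146 now. Country B offers 146 and keeps 800 − 146 = 654.

146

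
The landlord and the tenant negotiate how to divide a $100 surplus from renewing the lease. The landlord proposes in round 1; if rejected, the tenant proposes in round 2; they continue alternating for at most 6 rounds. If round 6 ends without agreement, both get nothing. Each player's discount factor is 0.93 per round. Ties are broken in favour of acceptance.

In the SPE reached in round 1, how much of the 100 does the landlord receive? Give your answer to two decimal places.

18.29

By backward induction:
Round 6 (the tenant proposes): the landlord will accept anything ≥ 0, so the tenant offers 0 and keeps 100.
Round 5 (the landlord proposes): the tenant can get 100 next round, worth 0.93 × 100 = 93 now; the landlord offers that and keeps 7.
Round 4 (the tenant proposes): the landlord can get 7 next round, worth 0.93 × 7 = 6.51 now; the tenant offers that and keeps 93.49.
Round 3 (the landlord proposes): the tenant can get 93.49 next round, worth 0.93 × 93.49 = 86.9457 now, so the landlord offers 86.9457, keeping 13.0543.
Round 2 (the tenant proposes): the landlord can get 13.0543 next round, worth 0.93 × 13.0543 = 12.140499 now; the tenant offers that and keeps 87.859501.
Round 1 (the landlord proposes): the tenant can get 87.859501 next round, worth 0.93 × 87.859501 = 81.70933593 now; the landlord offers that and keeps 18.29066407.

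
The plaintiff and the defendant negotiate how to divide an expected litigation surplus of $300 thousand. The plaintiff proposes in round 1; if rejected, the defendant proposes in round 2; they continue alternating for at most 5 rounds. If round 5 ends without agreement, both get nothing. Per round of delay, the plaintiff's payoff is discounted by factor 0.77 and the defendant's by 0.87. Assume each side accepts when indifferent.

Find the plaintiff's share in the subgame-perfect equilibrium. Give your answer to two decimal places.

Round 5 (the plaintiff proposes): rejection yields 0 for the defendant; the plaintiff offers 0 and keeps 300.
Round 4 (the defendant proposes): the plaintiff can get 300 next round, worth 0.77 × 300 = 231 now, so the defendant offers 231, keeping 69.
Round 3 (the plaintiff proposes): the defendant can get 69 next round, worth 0.87 × 69 = 60.03 now, so the plaintiff offers 60.03, keeping 239.97.
Round 2 (the defendant proposes): the plaintiff can get 239.97 next round, worth 0.77 × 239.97 = 184.7769 now; the defendant offers that and keeps 115.2231.
Round 1 (the plaintiff proposes): the defendant can get 115.2231 next round, worth 0.87 × 115.2231 = 100.244097 now; the plaintiff offers that and keeps 199.755903.

199.76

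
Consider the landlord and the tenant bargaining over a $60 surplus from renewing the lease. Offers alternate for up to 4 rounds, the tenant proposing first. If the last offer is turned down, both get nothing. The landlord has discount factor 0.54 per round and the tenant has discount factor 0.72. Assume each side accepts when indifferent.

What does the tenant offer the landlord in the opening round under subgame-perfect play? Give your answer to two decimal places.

Round 4 (the landlord proposes): rejection yields 0 for the tenant; the landlord offers 0 and keeps 60.
Round 3 (the tenant proposes): the landlord can get 60 next round, worth 0.54 × 60 = 32.4 now. The tenant offers 32.4 and keeps 60 − 32.4 = 27.6.
Round 2 (the landlord proposes): the tenant can get 27.6 next round, worth 0.72 × 27.6 = 19.872 now, so the landlord offers 19.872, keeping 40.128.
Round 1 (the tenant proposes): the landlord can get 40.128 next round, worth 0.54 × 40.128 = 21.66912 now, so the tenant offers 21.66912, keeping 38.33088.

21.67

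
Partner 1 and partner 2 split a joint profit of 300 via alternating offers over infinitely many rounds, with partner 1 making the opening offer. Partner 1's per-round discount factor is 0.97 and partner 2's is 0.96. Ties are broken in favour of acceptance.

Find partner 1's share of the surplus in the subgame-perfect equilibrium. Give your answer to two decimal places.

In a stationary SPE each proposer offers the other exactly their discounted continuation value.
If partner 1 keeps x when proposing and partner 2 keeps y when proposing, then x = 300 − 0.96y and y = 300 − 0.97x.
Solving: x = 300(1 − 0.96) / (1 − 0.97·0.96) = 12 / 0.0688 ≈ 174.4186.
Partner 2 gets 300 − 174.4186 ≈ 125.5814.

174.42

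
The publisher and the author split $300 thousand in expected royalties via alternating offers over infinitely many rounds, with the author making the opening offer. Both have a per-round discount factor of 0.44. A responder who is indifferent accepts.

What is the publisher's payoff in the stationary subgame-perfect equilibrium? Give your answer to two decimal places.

When the author proposes, the publisher accepts any offer worth at least 0.44 times what the publisher would get by proposing next round; and vice versa.
This gives x = 300 − 0.44y and y = 300 − 0.44x, where x and y are each side's share when it proposes.
Hence (1 − 0.44·0.44)x = 300(1 − 0.44), i.e. 0.8064·x = 168.
x ≈ 208.3333; the publisher's share is 300 − x ≈ 91.6667.

91.67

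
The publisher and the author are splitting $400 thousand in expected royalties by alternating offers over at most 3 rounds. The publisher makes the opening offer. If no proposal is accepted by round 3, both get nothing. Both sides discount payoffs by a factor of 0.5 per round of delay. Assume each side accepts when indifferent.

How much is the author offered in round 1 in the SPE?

By backward induction:
Round 3 (the publisher proposes): rejection yields 0 for the author; the publisher offers 0 and keeps 400.
Round 2 (the author proposes): the publisher can get 400 next round, worth 0.5 × 400 = 200 now, so the author offers 200, keeping 200.
Round 1 (the publisher proposes): the author can get 200 next round, worth 0.5 × 200 = 100 now; the publisher offers that and keeps 300.

100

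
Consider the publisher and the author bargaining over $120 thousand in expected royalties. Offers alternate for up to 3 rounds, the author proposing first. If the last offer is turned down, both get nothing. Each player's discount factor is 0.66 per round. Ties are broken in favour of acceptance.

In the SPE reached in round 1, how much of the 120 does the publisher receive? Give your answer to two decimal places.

Work backward from the last round.
Round 3 (the author proposes): rejection yields 0 for the publisher; the author offers 0 and keeps 120.
Round 2 (the publisher proposes): the author can get 120 next round, worth 0.66 × 120 = 79.2 now, so the publisher offers 79.2, keeping 40.8.
Round 1 (the author proposes): the publisher can get 40.8 next round, worth 0.66 × 40.8 = 26.928 now. The author offers 26.928 and keeps 120 − 26.928 = 93.072.

26.93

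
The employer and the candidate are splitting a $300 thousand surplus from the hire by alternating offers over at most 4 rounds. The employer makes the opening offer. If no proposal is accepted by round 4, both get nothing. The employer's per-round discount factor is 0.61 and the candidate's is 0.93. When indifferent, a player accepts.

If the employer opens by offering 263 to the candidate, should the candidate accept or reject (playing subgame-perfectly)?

Round 4 (the candidate proposes): rejection yields 0 for the employer; the candidate offers 0 and keeps 300.
Round 3 (the employer proposes): the candidate can get 300 next round, worth 0.93 × 300 = 279 now, so the employer offers 279, keeping 21.
Round 2 (the candidate proposes): the employer can get 21 next round, worth 0.61 × 21 = 12.81 now; the candidate offers that and keeps 287.19.
So by rejecting in round 1, the candidate gets 287.19 next round, worth 0.93 × 287.19 = 267.0867 now.
Offer 263 < 267.0867, so the candidate rejects.

Reject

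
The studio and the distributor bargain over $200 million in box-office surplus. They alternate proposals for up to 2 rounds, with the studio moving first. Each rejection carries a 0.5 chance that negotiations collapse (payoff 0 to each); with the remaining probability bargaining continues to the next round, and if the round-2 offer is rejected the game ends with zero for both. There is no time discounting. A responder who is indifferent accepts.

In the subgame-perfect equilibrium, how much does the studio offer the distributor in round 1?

100

Round 2 (the distributor proposes): the studio will accept anything ≥ 0, so the distributor offers 0 and keeps 200.
Round 1 (the studio proposes): rejecting gives the distributor an expected 0.5 × 200 = 100; the studio offers that and keeps 100.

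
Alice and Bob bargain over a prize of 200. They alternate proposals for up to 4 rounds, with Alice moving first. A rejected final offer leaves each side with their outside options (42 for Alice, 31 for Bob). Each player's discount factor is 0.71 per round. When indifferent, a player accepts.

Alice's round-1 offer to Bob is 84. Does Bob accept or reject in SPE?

Round 4 (Bob proposes): Alice gets 42 if talks fail, so Bob offers 42 and keeps 158.
Round 3 (Alice proposes): Bob can get 158 next round, worth 0.71 × 158 = 112.18 now. Alice offers 112.18 and keeps 200 − 112.18 = 87.82.
Round 2 (Bob proposes): Alice can get 87.82 next round, worth 0.71 × 87.82 = 62.3522 now. Bob offers 62.3522 and keeps 200 − 62.3522 = 137.6478.
So by rejecting in round 1, Bob gets 137.6478 next round, worth 0.71 × 137.6478 = 97.729938 now.
Offer 84 < 97.729938, so Bob rejects.

Reject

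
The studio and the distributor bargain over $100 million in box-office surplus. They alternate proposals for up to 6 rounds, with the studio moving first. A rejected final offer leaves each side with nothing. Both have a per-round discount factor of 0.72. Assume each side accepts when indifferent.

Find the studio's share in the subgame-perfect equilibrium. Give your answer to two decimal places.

Round 6 (the distributor proposes): rejection yields 0 for the studio; the distributor offers 0 and keeps 100.
Round 5 (the studio proposes): the distributor can get 100 next round, worth 0.72 × 100 = 72 now, so the studio offers 72, keeping 28.
Round 4 (the distributor proposes): the studio can get 28 next round, worth 0.72 × 28 = 20.16 now, so the distributor offers 20.16, keeping 79.84.
Round 3 (the studio proposes): the distributor can get 79.84 next round, worth 0.72 × 79.84 = 57.4848 now; the studio offers that and keeps 42.5152.
Round 2 (the distributor proposes): the studio can get 42.5152 next round, worth 0.72 × 42.5152 = 30.610944 now. The distributor offers 30.610944 and keeps 100 − 30.610944 = 69.389056.
Round 1 (the studio proposes): the distributor can get 69.389056 next round, worth 0.72 × 69.389056 = 49.96012032 now; the studio offers that and keeps 50.03987968.

50.04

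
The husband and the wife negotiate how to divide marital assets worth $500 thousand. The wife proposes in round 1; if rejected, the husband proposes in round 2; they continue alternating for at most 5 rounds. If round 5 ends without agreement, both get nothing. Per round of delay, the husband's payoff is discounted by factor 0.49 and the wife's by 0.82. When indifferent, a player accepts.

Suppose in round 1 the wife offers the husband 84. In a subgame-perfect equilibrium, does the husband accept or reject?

Accept

Round 5 (the wife proposes): rejection yields 0 for the husband; the wife offers 0 and keeps 500.
Round 4 (the husband proposes): the wife can get 500 next round, worth 0.82 × 500 = 410 now. The husband offers 410 and keeps 500 − 410 = 90.
Round 3 (the wife proposes): the husband can get 90 next round, worth 0.49 × 90 = 44.1 now. The wife offers 44.1 and keeps 500 − 44.1 = 455.9.
Round 2 (the husband proposes): the wife can get 455.9 next round, worth 0.82 × 455.9 = 373.838 now; the husband offers that and keeps 126.162.
So by rejecting in round 1, the husband gets 126.162 next round, worth 0.49 × 126.162 = 61.81938 now.
Offer 84 ≥ 61.81938, so the husband accepts.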